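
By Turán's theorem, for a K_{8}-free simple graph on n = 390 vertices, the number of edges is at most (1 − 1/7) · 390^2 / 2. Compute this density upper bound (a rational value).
Turán density bound = (6/7) · 390^2/2 = 456300/7 ≈ 65185.7143

Turán's theorem: ex(n, K_{r+1}) is achieved by the complete r-partite Turán graph T(n, r) with parts as balanced as possible, and is at most (1 − 1/r) · n^2/2. For r = 7, n = 390: the density bound is (6/7) · 152100/2 = 456300/7 ≈ 65185.7143. The integer-valued extremum is e(T(390, 7)) = 65185, which is strictly less than the density bound 456300/7 since 7 ∤ 390 (the parts of T(390, 7) cannot all be equal).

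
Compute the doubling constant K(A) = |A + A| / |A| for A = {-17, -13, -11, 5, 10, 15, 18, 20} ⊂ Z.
K = |A + A| / |A| = 32/8 = 4

Enumerate A + A = {a + b : a, b ∈ A}. With |A| = 8, there are |A|^2 = 64 ordered sum pairs; collecting distinct values, A + A = {-34, -30, -28, -26, -24, -22, -12, -8, -7, -6, -3, -2, -1, 1, 2, 3, 4, 5, 7, 9, 10, 15, 20, 23, 25, 28, 30, 33, 35, 36, 38, 40}, so |A + A| = 32. Thus K = 32/8 = 4. For comparison, the minimum possible |A + A| over all 8-element sets is 2·8 − 1 = 15 (so min K = 15/8), attained only by arithmetic progressions.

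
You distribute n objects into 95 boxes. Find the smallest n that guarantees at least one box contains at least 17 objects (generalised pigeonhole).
n = (17 − 1)·95 + 1 = 1521

By the generalised pigeonhole principle, to guarantee some box contains ≥ r objects we need more than (r − 1) · k objects total. Threshold: n = (r − 1) · k + 1. With r = 17 and k = 95: n = 16 · 95 + 1 = 1520 + 1 = 1521. For n = 1520 = 16 · 95, we can put exactly 16 objects in every box, avoiding 17 in any single one — so 1521 is tight.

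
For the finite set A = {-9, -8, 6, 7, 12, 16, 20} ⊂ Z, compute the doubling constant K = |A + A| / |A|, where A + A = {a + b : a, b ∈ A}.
K = |A + A| / |A| = 25/7

Enumerate A + A = {a + b : a, b ∈ A}. With |A| = 7, there are |A|^2 = 49 ordered sum pairs; collecting distinct values, A + A = {-18, -17, -16, -3, -2, -1, 3, 4, 7, 8, 11, 12, 13, 14, 18, 19, 22, 23, 24, 26, 27, 28, 32, 36, 40}, so |A + A| = 25. Thus K = 25/7. For comparison, the minimum possible |A + A| over all 7-element sets is 2·7 − 1 = 13 (so min K = 13/7), attained only by arithmetic progressions.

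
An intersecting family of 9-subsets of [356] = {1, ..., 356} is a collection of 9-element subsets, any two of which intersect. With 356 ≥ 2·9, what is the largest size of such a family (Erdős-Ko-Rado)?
max |F| = C(355, 8) = 5778409185677700

The Erdős-Ko-Rado theorem states: for n ≥ 2k, an intersecting family of k-subsets of an n-element set has size at most C(n − 1, k − 1), with equality for 'star' families {A ⊆ [n] : |A| = k, i ∈ A} (fix an element i). For n = 356, k = 9: C(355, 8) = 5778409185677700.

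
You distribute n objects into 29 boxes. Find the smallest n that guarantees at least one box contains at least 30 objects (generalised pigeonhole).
n = (30 − 1)·29 + 1 = 842

By the generalised pigeonhole principle, to guarantee some box contains ≥ r objects we need more than (r − 1) · k objects total. Threshold: n = (r − 1) · k + 1. With r = 30 and k = 29: n = 29 · 29 + 1 = 841 + 1 = 842. For n = 841 = 29 · 29, we can put exactly 29 objects in every box, avoiding 30 in any single one — so 842 is tight.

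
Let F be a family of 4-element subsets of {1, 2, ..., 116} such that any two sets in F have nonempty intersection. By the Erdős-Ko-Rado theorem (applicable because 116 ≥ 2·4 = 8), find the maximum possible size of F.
max |F| = C(115, 3) = 246905

The Erdős-Ko-Rado theorem states: for n ≥ 2k, an intersecting family of k-subsets of an n-element set has size at most C(n − 1, k − 1), with equality for 'star' families {A ⊆ [n] : |A| = k, i ∈ A} (fix an element i). For n = 116, k = 4: C(115, 3) = 246905.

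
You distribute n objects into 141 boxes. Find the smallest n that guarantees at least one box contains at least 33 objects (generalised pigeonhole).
n = (33 − 1)·141 + 1 = 4513

By the generalised pigeonhole principle, to guarantee some box contains ≥ r objects we need more than (r − 1) · k objects total. Threshold: n = (r − 1) · k + 1. With r = 33 and k = 141: n = 32 · 141 + 1 = 4512 + 1 = 4513. For n = 4512 = 32 · 141, we can put exactly 32 objects in every box, avoiding 33 in any single one — so 4513 is tight.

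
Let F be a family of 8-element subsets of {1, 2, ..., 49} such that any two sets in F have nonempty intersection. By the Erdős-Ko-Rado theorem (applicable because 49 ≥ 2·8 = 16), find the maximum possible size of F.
max |F| = C(48, 7) = 73629072

The Erdős-Ko-Rado theorem states: for n ≥ 2k, an intersecting family of k-subsets of an n-element set has size at most C(n − 1, k − 1), with equality for 'star' families {A ⊆ [n] : |A| = k, i ∈ A} (fix an element i). For n = 49, k = 8: C(48, 7) = 73629072.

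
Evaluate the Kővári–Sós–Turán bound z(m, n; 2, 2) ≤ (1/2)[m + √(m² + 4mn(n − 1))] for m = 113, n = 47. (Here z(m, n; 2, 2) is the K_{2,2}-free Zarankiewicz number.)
z(113, 47; 2, 2) ≤ (1/2)[113 + √(113² + 4·113·47·46)] = (1/2)[113 + √989993] = 553.992

Kővári–Sós–Turán: let r_1, ..., r_113 be the row sums and z = Σ r_i the total number of 1s. Each pair of columns can share at most one row with both entries 1 (else a 2×2 all-ones block appears), so Σ_i C(r_i, 2) ≤ C(47, 2) = 1081. By convexity Σ_i C(r_i, 2) ≥ 113·C(z/113, 2) = z(z − 113)/(2·113), giving z² − 113z − 113·47·46 ≤ 0 and hence z ≤ (1/2)[113 + √(12769 + 4·244306)] = (1/2)[113 + √989993] ≈ (1/2)(113 + 994.9839) = 553.992.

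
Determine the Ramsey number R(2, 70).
R(2, 70) = 70

R(2, k) = k for all k ≥ 2: in a 2-colouring of K_k, either some edge is red (a red K_2) or all edges are blue (a blue K_k). And K_{69} coloured all-blue has no blue K_70, so R(2, 70) > 69. Hence R(2, 70) = 70.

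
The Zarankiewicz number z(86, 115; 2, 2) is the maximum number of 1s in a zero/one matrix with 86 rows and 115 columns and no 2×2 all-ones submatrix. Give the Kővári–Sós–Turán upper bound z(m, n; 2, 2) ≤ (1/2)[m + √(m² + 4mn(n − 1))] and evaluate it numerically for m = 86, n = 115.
z(86, 115; 2, 2) ≤ (1/2)[86 + √(86² + 4·86·115·114)] = (1/2)[86 + √4517236] = 1105.6895

Kővári–Sós–Turán: let r_1, ..., r_86 be the row sums and z = Σ r_i the total number of 1s. Each pair of columns can share at most one row with both entries 1 (else a 2×2 all-ones block appears), so Σ_i C(r_i, 2) ≤ C(115, 2) = 6555. By convexity Σ_i C(r_i, 2) ≥ 86·C(z/86, 2) = z(z − 86)/(2·86), giving z² − 86z − 86·115·114 ≤ 0 and hence z ≤ (1/2)[86 + √(7396 + 4·1127460)] = (1/2)[86 + √4517236] ≈ (1/2)(86 + 2125.379) = 1105.6895.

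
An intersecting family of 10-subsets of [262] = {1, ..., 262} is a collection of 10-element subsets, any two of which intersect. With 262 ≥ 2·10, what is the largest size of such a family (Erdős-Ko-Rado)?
max |F| = C(261, 9) = 13472177599131680

Erdős-Ko-Rado (1961): when n ≥ 2k, max |F| = C(n−1, k−1). The bound is attained by the star {A : i ∈ A} for any fixed i ∈ [n]. Here C(262−1, 10−1) = C(261, 9) = 13472177599131680.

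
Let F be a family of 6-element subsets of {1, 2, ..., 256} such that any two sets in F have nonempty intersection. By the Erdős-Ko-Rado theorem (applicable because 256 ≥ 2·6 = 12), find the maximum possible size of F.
max |F| = C(255, 5) = 8637487551

The Erdős-Ko-Rado theorem states: for n ≥ 2k, an intersecting family of k-subsets of an n-element set has size at most C(n − 1, k − 1), with equality for 'star' families {A ⊆ [n] : |A| = k, i ∈ A} (fix an element i). For n = 256, k = 6: C(255, 5) = 8637487551.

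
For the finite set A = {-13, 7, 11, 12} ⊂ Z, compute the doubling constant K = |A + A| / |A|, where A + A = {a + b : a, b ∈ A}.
K = |A + A| / |A| = 10/4 = 5/2

Enumerate A + A = {a + b : a, b ∈ A}. With |A| = 4, there are |A|^2 = 16 ordered sum pairs; collecting distinct values, A + A = {-26, -6, -2, -1, 14, 18, 19, 22, 23, 24}, so |A + A| = 10. Thus K = 10/4 = 5/2. For comparison, the minimum possible |A + A| over all 4-element sets is 2·4 − 1 = 7 (so min K = 7/4), attained only by arithmetic progressions.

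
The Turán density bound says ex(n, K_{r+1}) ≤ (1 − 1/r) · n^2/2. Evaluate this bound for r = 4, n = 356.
Turán density bound = (3/4) · 356^2/2 = 47526

Turán's theorem: ex(n, K_{r+1}) is achieved by the complete r-partite Turán graph T(n, r) with parts as balanced as possible, and is at most (1 − 1/r) · n^2/2. For r = 4, n = 356: the density bound is (3/4) · 126736/2 = 47526. Since 4 ∣ 356, the Turán graph T(356, 4) has parts of equal size 89, and its edge count e(T(356, 4)) = 47526 attains the density bound exactly.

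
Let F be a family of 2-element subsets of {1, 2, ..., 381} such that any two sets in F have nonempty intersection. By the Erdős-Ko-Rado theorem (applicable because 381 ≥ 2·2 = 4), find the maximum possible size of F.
max |F| = C(380, 1) = 380

The Erdős-Ko-Rado theorem states: for n ≥ 2k, an intersecting family of k-subsets of an n-element set has size at most C(n − 1, k − 1), with equality for 'star' families {A ⊆ [n] : |A| = k, i ∈ A} (fix an element i). For n = 381, k = 2: C(380, 1) = 380.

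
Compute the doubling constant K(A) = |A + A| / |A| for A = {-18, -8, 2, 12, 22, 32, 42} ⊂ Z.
K = |A + A| / |A| = 13/7

Enumerate A + A = {a + b : a, b ∈ A}. With |A| = 7, there are |A|^2 = 49 ordered sum pairs; collecting distinct values, A + A = {-36, -26, -16, -6, 4, 14, 24, 34, 44, 54, 64, 74, 84}, so |A + A| = 13. Thus K = 13/7. Here |A + A| = 2|A| − 1 = 13, the minimum possible — so K = 13/7 is minimal, which holds iff A is an arithmetic progression.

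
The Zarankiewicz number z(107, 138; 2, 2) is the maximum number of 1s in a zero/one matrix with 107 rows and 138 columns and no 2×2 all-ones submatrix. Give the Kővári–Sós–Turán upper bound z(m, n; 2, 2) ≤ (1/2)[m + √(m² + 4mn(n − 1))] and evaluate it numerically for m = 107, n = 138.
z(107, 138; 2, 2) ≤ (1/2)[107 + √(107² + 4·107·138·137)] = (1/2)[107 + √8103217] = 1476.8075

Kővári–Sós–Turán: let r_1, ..., r_107 be the row sums and z = Σ r_i the total number of 1s. Each pair of columns can share at most one row with both entries 1 (else a 2×2 all-ones block appears), so Σ_i C(r_i, 2) ≤ C(138, 2) = 9453. By convexity Σ_i C(r_i, 2) ≥ 107·C(z/107, 2) = z(z − 107)/(2·107), giving z² − 107z − 107·138·137 ≤ 0 and hence z ≤ (1/2)[107 + √(11449 + 4·2022942)] = (1/2)[107 + √8103217] ≈ (1/2)(107 + 2846.615) = 1476.8075.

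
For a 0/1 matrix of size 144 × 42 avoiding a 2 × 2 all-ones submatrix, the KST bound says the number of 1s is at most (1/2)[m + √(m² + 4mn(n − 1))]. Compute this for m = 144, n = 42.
z(144, 42; 2, 2) ≤ (1/2)[144 + √(144² + 4·144·42·41)] = (1/2)[144 + √1012608] = 575.1421

Kővári–Sós–Turán: let r_1, ..., r_144 be the row sums and z = Σ r_i the total number of 1s. Each pair of columns can share at most one row with both entries 1 (else a 2×2 all-ones block appears), so Σ_i C(r_i, 2) ≤ C(42, 2) = 861. By convexity Σ_i C(r_i, 2) ≥ 144·C(z/144, 2) = z(z − 144)/(2·144), giving z² − 144z − 144·42·41 ≤ 0 and hence z ≤ (1/2)[144 + √(20736 + 4·247968)] = (1/2)[144 + √1012608] ≈ (1/2)(144 + 1006.2843) = 575.1421.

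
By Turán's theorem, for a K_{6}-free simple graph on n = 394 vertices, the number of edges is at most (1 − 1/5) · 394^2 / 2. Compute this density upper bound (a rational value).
Turán density bound = (4/5) · 394^2/2 = 310472/5 ≈ 62094.4

Turán's theorem: ex(n, K_{r+1}) is achieved by the complete r-partite Turán graph T(n, r) with parts as balanced as possible, and is at most (1 − 1/r) · n^2/2. For r = 5, n = 394: the density bound is (4/5) · 155236/2 = 310472/5 ≈ 62094.4. The integer-valued extremum is e(T(394, 5)) = 62094, which is strictly less than the density bound 310472/5 since 5 ∤ 394 (the parts of T(394, 5) cannot all be equal).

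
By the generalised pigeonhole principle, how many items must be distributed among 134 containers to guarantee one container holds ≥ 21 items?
n = (21 − 1)·134 + 1 = 2681

By the generalised pigeonhole principle, to guarantee some box contains ≥ r objects we need more than (r − 1) · k objects total. Threshold: n = (r − 1) · k + 1. With r = 21 and k = 134: n = 20 · 134 + 1 = 2680 + 1 = 2681. For n = 2680 = 20 · 134, we can put exactly 20 objects in every box, avoiding 21 in any single one — so 2681 is tight.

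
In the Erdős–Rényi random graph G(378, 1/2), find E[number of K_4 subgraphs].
E[# K_4] = C(378, 4) · (1/2)^C(4, 2) = 837222750 / 2^6 = 418611375/32 = 13081605.46875

For each 4-subset S of vertices (there are C(378, 4) = 837222750 such S), let X_S = 1 if S induces a K_4 (all C(4, 2) = 6 edges present). Then P(X_S = 1) = (1/2)^6 = 1/64. By linearity of expectation, E[# K_4] = C(378, 4) · (1/2)^6 = 837222750 / 64 = 418611375/32 = 13081605.46875.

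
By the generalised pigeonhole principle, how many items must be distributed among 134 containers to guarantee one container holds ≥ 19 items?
n = (19 − 1)·134 + 1 = 2413

By the generalised pigeonhole principle, to guarantee some box contains ≥ r objects we need more than (r − 1) · k objects total. Threshold: n = (r − 1) · k + 1. With r = 19 and k = 134: n = 18 · 134 + 1 = 2412 + 1 = 2413. For n = 2412 = 18 · 134, we can put exactly 18 objects in every box, avoiding 19 in any single one — so 2413 is tight.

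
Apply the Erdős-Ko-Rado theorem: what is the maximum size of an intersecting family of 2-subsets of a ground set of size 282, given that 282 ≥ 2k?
max |F| = C(281, 1) = 281

Erdős-Ko-Rado (1961): when n ≥ 2k, max |F| = C(n−1, k−1). The bound is attained by the star {A : i ∈ A} for any fixed i ∈ [n]. Here C(282−1, 2−1) = C(281, 1) = 281.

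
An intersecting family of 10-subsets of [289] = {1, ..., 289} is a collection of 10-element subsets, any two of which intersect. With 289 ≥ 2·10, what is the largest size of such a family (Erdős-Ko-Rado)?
max |F| = C(288, 9) = 33108574303444640

The Erdős-Ko-Rado theorem states: for n ≥ 2k, an intersecting family of k-subsets of an n-element set has size at most C(n − 1, k − 1), with equality for 'star' families {A ⊆ [n] : |A| = k, i ∈ A} (fix an element i). For n = 289, k = 10: C(288, 9) = 33108574303444640.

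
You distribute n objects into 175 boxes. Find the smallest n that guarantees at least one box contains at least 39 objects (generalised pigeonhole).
n = (39 − 1)·175 + 1 = 6651

By the generalised pigeonhole principle, to guarantee some box contains ≥ r objects we need more than (r − 1) · k objects total. Threshold: n = (r − 1) · k + 1. With r = 39 and k = 175: n = 38 · 175 + 1 = 6650 + 1 = 6651. For n = 6650 = 38 · 175, we can put exactly 38 objects in every box, avoiding 39 in any single one — so 6651 is tight.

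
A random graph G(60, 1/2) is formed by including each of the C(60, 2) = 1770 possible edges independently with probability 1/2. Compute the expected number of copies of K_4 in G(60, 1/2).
E[# K_4] = C(60, 4) · (1/2)^C(4, 2) = 487635 / 2^6 = 7619.296875

For each 4-subset S of vertices (there are C(60, 4) = 487635 such S), let X_S = 1 if S induces a K_4 (all C(4, 2) = 6 edges present). Then P(X_S = 1) = (1/2)^6 = 1/64. By linearity of expectation, E[# K_4] = C(60, 4) · (1/2)^6 = 487635 / 64 = 7619.296875.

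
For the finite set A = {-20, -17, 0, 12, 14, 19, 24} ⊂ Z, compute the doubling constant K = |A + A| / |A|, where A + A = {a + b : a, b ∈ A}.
K = |A + A| / |A| = 26/7

Enumerate A + A = {a + b : a, b ∈ A}. With |A| = 7, there are |A|^2 = 49 ordered sum pairs; collecting distinct values, A + A = {-40, -37, -34, -20, -17, -8, -6, -5, -3, -1, 0, 2, 4, 7, 12, 14, 19, 24, 26, 28, 31, 33, 36, 38, 43, 48}, so |A + A| = 26. Thus K = 26/7. For comparison, the minimum possible |A + A| over all 7-element sets is 2·7 − 1 = 13 (so min K = 13/7), attained only by arithmetic progressions.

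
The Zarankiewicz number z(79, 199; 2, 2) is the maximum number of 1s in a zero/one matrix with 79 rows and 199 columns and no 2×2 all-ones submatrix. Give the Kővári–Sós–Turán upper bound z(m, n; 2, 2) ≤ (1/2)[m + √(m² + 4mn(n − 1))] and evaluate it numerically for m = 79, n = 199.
z(79, 199; 2, 2) ≤ (1/2)[79 + √(79² + 4·79·199·198)] = (1/2)[79 + √12457273] = 1804.2431

Kővári–Sós–Turán: let r_1, ..., r_79 be the row sums and z = Σ r_i the total number of 1s. Each pair of columns can share at most one row with both entries 1 (else a 2×2 all-ones block appears), so Σ_i C(r_i, 2) ≤ C(199, 2) = 19701. By convexity Σ_i C(r_i, 2) ≥ 79·C(z/79, 2) = z(z − 79)/(2·79), giving z² − 79z − 79·199·198 ≤ 0 and hence z ≤ (1/2)[79 + √(6241 + 4·3112758)] = (1/2)[79 + √12457273] ≈ (1/2)(79 + 3529.4862) = 1804.2431.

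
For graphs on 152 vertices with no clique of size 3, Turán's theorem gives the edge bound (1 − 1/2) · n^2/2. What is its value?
Turán density bound = (1/2) · 152^2/2 = 5776

Turán's theorem: ex(n, K_{r+1}) is achieved by the complete r-partite Turán graph T(n, r) with parts as balanced as possible, and is at most (1 − 1/r) · n^2/2. For r = 2, n = 152: the density bound is (1/2) · 23104/2 = 5776. Since 2 ∣ 152, the Turán graph T(152, 2) has parts of equal size 76, and its edge count e(T(152, 2)) = 5776 attains the density bound exactly.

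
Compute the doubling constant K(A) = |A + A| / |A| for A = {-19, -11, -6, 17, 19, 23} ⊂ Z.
K = |A + A| / |A| = 21/6 = 7/2

Enumerate A + A = {a + b : a, b ∈ A}. With |A| = 6, there are |A|^2 = 36 ordered sum pairs; collecting distinct values, A + A = {-38, -30, -25, -22, -17, -12, -2, 0, 4, 6, 8, 11, 12, 13, 17, 34, 36, 38, 40, 42, 46}, so |A + A| = 21. Thus K = 21/6 = 7/2. For comparison, the minimum possible |A + A| over all 6-element sets is 2·6 − 1 = 11 (so min K = 11/6), attained only by arithmetic progressions.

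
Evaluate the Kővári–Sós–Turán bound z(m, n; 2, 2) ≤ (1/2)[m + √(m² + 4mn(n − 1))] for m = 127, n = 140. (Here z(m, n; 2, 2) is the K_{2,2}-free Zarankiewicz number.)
z(127, 140; 2, 2) ≤ (1/2)[127 + √(127² + 4·127·140·139)] = (1/2)[127 + √9901809] = 1636.857

Kővári–Sós–Turán: let r_1, ..., r_127 be the row sums and z = Σ r_i the total number of 1s. Each pair of columns can share at most one row with both entries 1 (else a 2×2 all-ones block appears), so Σ_i C(r_i, 2) ≤ C(140, 2) = 9730. By convexity Σ_i C(r_i, 2) ≥ 127·C(z/127, 2) = z(z − 127)/(2·127), giving z² − 127z − 127·140·139 ≤ 0 and hence z ≤ (1/2)[127 + √(16129 + 4·2471420)] = (1/2)[127 + √9901809] ≈ (1/2)(127 + 3146.714) = 1636.857.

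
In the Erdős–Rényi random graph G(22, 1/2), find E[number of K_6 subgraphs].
E[# K_6] = C(22, 6) · (1/2)^C(6, 2) = 74613 / 2^15 ≈ 2.277008

For each 6-subset S of vertices (there are C(22, 6) = 74613 such S), let X_S = 1 if S induces a K_6 (all C(6, 2) = 15 edges present). Then P(X_S = 1) = (1/2)^15 = 1/32768. By linearity of expectation, E[# K_6] = C(22, 6) · (1/2)^15 = 74613 / 32768 ≈ 2.277008.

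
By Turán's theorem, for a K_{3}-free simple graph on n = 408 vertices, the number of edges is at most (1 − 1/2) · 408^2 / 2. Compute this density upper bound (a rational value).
Turán density bound = (1/2) · 408^2/2 = 41616

Turán's theorem: ex(n, K_{r+1}) is achieved by the complete r-partite Turán graph T(n, r) with parts as balanced as possible, and is at most (1 − 1/r) · n^2/2. For r = 2, n = 408: the density bound is (1/2) · 166464/2 = 41616. Since 2 ∣ 408, the Turán graph T(408, 2) has parts of equal size 204, and its edge count e(T(408, 2)) = 41616 attains the density bound exactly.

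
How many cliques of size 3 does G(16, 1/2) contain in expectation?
E[# K_3] = C(16, 3) · (1/2)^C(3, 2) = 560 / 2^3 = 70

For each 3-subset S of vertices (there are C(16, 3) = 560 such S), let X_S = 1 if S induces a K_3 (all C(3, 2) = 3 edges present). Then P(X_S = 1) = (1/2)^3 = 1/8. By linearity of expectation, E[# K_3] = C(16, 3) · (1/2)^3 = 560 / 8 = 70.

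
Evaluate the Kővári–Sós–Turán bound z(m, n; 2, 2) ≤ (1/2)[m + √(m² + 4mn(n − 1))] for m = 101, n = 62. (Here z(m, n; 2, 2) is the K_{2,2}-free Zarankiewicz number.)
z(101, 62; 2, 2) ≤ (1/2)[101 + √(101² + 4·101·62·61)] = (1/2)[101 + √1538129] = 670.6066

Kővári–Sós–Turán: let r_1, ..., r_101 be the row sums and z = Σ r_i the total number of 1s. Each pair of columns can share at most one row with both entries 1 (else a 2×2 all-ones block appears), so Σ_i C(r_i, 2) ≤ C(62, 2) = 1891. By convexity Σ_i C(r_i, 2) ≥ 101·C(z/101, 2) = z(z − 101)/(2·101), giving z² − 101z − 101·62·61 ≤ 0 and hence z ≤ (1/2)[101 + √(10201 + 4·381982)] = (1/2)[101 + √1538129] ≈ (1/2)(101 + 1240.2133) = 670.6066.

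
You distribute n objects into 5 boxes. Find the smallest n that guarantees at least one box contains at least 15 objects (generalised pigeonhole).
n = (15 − 1)·5 + 1 = 71

By the generalised pigeonhole principle, to guarantee some box contains ≥ r objects we need more than (r − 1) · k objects total. Threshold: n = (r − 1) · k + 1. With r = 15 and k = 5: n = 14 · 5 + 1 = 70 + 1 = 71. For n = 70 = 14 · 5, we can put exactly 14 objects in every box, avoiding 15 in any single one — so 71 is tight.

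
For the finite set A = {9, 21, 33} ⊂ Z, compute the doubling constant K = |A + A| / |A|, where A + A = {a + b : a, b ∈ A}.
K = |A + A| / |A| = 5/3

Enumerate A + A = {a + b : a, b ∈ A}. With |A| = 3, there are |A|^2 = 9 ordered sum pairs; collecting distinct values, A + A = {18, 30, 42, 54, 66}, so |A + A| = 5. Thus K = 5/3. Here |A + A| = 2|A| − 1 = 5, the minimum possible — so K = 5/3 is minimal, which holds iff A is an arithmetic progression.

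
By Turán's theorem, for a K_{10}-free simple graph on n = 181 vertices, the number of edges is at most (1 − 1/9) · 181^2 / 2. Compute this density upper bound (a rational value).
Turán density bound = (8/9) · 181^2/2 = 131044/9 ≈ 14560.4444

Turán's theorem: ex(n, K_{r+1}) is achieved by the complete r-partite Turán graph T(n, r) with parts as balanced as possible, and is at most (1 − 1/r) · n^2/2. For r = 9, n = 181: the density bound is (8/9) · 32761/2 = 131044/9 ≈ 14560.4444. The integer-valued extremum is e(T(181, 9)) = 14560, which is strictly less than the density bound 131044/9 since 9 ∤ 181 (the parts of T(181, 9) cannot all be equal).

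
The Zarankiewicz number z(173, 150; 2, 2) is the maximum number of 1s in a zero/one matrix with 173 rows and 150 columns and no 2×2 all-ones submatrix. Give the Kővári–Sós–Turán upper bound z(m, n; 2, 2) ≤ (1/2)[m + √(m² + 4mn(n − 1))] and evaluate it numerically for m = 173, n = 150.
z(173, 150; 2, 2) ≤ (1/2)[173 + √(173² + 4·173·150·149)] = (1/2)[173 + √15496129] = 2054.7561

Kővári–Sós–Turán: let r_1, ..., r_173 be the row sums and z = Σ r_i the total number of 1s. Each pair of columns can share at most one row with both entries 1 (else a 2×2 all-ones block appears), so Σ_i C(r_i, 2) ≤ C(150, 2) = 11175. By convexity Σ_i C(r_i, 2) ≥ 173·C(z/173, 2) = z(z − 173)/(2·173), giving z² − 173z − 173·150·149 ≤ 0 and hence z ≤ (1/2)[173 + √(29929 + 4·3866550)] = (1/2)[173 + √15496129] ≈ (1/2)(173 + 3936.5123) = 2054.7561.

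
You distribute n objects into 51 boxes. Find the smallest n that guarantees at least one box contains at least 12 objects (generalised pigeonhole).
n = (12 − 1)·51 + 1 = 562

By the generalised pigeonhole principle, to guarantee some box contains ≥ r objects we need more than (r − 1) · k objects total. Threshold: n = (r − 1) · k + 1. With r = 12 and k = 51: n = 11 · 51 + 1 = 561 + 1 = 562. For n = 561 = 11 · 51, we can put exactly 11 objects in every box, avoiding 12 in any single one — so 562 is tight.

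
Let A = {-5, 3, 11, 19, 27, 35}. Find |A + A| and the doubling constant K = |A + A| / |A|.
K = |A + A| / |A| = 11/6

Enumerate A + A = {a + b : a, b ∈ A}. With |A| = 6, there are |A|^2 = 36 ordered sum pairs; collecting distinct values, A + A = {-10, -2, 6, 14, 22, 30, 38, 46, 54, 62, 70}, so |A + A| = 11. Thus K = 11/6. Here |A + A| = 2|A| − 1 = 11, the minimum possible — so K = 11/6 is minimal, which holds iff A is an arithmetic progression.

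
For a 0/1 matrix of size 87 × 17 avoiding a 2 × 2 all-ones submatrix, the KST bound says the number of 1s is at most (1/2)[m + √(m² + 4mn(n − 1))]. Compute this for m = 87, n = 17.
z(87, 17; 2, 2) ≤ (1/2)[87 + √(87² + 4·87·17·16)] = (1/2)[87 + √102225] = 203.3632

Kővári–Sós–Turán: let r_1, ..., r_87 be the row sums and z = Σ r_i the total number of 1s. Each pair of columns can share at most one row with both entries 1 (else a 2×2 all-ones block appears), so Σ_i C(r_i, 2) ≤ C(17, 2) = 136. By convexity Σ_i C(r_i, 2) ≥ 87·C(z/87, 2) = z(z − 87)/(2·87), giving z² − 87z − 87·17·16 ≤ 0 and hence z ≤ (1/2)[87 + √(7569 + 4·23664)] = (1/2)[87 + √102225] ≈ (1/2)(87 + 319.7264) = 203.3632.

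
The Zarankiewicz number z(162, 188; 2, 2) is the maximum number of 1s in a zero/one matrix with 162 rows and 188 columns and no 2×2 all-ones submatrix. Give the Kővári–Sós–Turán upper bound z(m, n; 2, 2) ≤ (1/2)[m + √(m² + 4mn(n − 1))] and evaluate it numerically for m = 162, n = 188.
z(162, 188; 2, 2) ≤ (1/2)[162 + √(162² + 4·162·188·187)] = (1/2)[162 + √22807332] = 2468.8511

Kővári–Sós–Turán: let r_1, ..., r_162 be the row sums and z = Σ r_i the total number of 1s. Each pair of columns can share at most one row with both entries 1 (else a 2×2 all-ones block appears), so Σ_i C(r_i, 2) ≤ C(188, 2) = 17578. By convexity Σ_i C(r_i, 2) ≥ 162·C(z/162, 2) = z(z − 162)/(2·162), giving z² − 162z − 162·188·187 ≤ 0 and hence z ≤ (1/2)[162 + √(26244 + 4·5695272)] = (1/2)[162 + √22807332] ≈ (1/2)(162 + 4775.7023) = 2468.8511.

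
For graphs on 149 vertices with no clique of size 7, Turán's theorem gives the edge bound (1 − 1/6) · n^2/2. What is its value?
Turán density bound = (5/6) · 149^2/2 = 111005/12 ≈ 9250.4167

Turán's theorem: ex(n, K_{r+1}) is achieved by the complete r-partite Turán graph T(n, r) with parts as balanced as possible, and is at most (1 − 1/r) · n^2/2. For r = 6, n = 149: the density bound is (5/6) · 22201/2 = 111005/12 ≈ 9250.4167. The integer-valued extremum is e(T(149, 6)) = 9250, which is strictly less than the density bound 111005/12 since 6 ∤ 149 (the parts of T(149, 6) cannot all be equal).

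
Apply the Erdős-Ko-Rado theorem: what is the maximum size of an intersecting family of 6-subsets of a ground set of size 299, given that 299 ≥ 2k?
max |F| = C(298, 5) = 18934442604

Erdős-Ko-Rado (1961): when n ≥ 2k, max |F| = C(n−1, k−1). The bound is attained by the star {A : i ∈ A} for any fixed i ∈ [n]. Here C(299−1, 6−1) = C(298, 5) = 18934442604.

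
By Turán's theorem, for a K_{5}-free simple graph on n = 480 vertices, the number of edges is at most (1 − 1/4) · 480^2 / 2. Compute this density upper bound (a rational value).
Turán density bound = (3/4) · 480^2/2 = 86400

Turán's theorem: ex(n, K_{r+1}) is achieved by the complete r-partite Turán graph T(n, r) with parts as balanced as possible, and is at most (1 − 1/r) · n^2/2. For r = 4, n = 480: the density bound is (3/4) · 230400/2 = 86400. Since 4 ∣ 480, the Turán graph T(480, 4) has parts of equal size 120, and its edge count e(T(480, 4)) = 86400 attains the density bound exactly.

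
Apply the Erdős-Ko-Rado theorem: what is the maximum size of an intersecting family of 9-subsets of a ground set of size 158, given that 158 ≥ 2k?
max |F| = C(157, 8) = 7637643295425

The Erdős-Ko-Rado theorem states: for n ≥ 2k, an intersecting family of k-subsets of an n-element set has size at most C(n − 1, k − 1), with equality for 'star' families {A ⊆ [n] : |A| = k, i ∈ A} (fix an element i). For n = 158, k = 9: C(157, 8) = 7637643295425.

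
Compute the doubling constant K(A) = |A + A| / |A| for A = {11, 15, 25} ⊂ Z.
K = |A + A| / |A| = 6/3 = 2

Enumerate A + A = {a + b : a, b ∈ A}. With |A| = 3, there are |A|^2 = 9 ordered sum pairs; collecting distinct values, A + A = {22, 26, 30, 36, 40, 50}, so |A + A| = 6. Thus K = 6/3 = 2. For comparison, the minimum possible |A + A| over all 3-element sets is 2·3 − 1 = 5 (so min K = 5/3), attained only by arithmetic progressions.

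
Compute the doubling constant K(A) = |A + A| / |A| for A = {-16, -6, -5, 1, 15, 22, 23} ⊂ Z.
K = |A + A| / |A| = 26/7

Enumerate A + A = {a + b : a, b ∈ A}. With |A| = 7, there are |A|^2 = 49 ordered sum pairs; collecting distinct values, A + A = {-32, -22, -21, -15, -12, -11, -10, -5, -4, -1, 2, 6, 7, 9, 10, 16, 17, 18, 23, 24, 30, 37, 38, 44, 45, 46}, so |A + A| = 26. Thus K = 26/7. For comparison, the minimum possible |A + A| over all 7-element sets is 2·7 − 1 = 13 (so min K = 13/7), attained only by arithmetic progressions.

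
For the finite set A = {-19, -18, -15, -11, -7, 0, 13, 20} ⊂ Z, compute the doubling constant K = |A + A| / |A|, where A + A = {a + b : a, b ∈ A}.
K = |A + A| / |A| = 30/8 = 15/4

Enumerate A + A = {a + b : a, b ∈ A}. With |A| = 8, there are |A|^2 = 64 ordered sum pairs; collecting distinct values, A + A = {-38, -37, -36, -34, -33, -30, -29, -26, -25, -22, -19, -18, -15, -14, -11, -7, -6, -5, -2, 0, 1, 2, 5, 6, 9, 13, 20, 26, 33, 40}, so |A + A| = 30. Thus K = 30/8 = 15/4. For comparison, the minimum possible |A + A| over all 8-element sets is 2·8 − 1 = 15 (so min K = 15/8), attained only by arithmetic progressions.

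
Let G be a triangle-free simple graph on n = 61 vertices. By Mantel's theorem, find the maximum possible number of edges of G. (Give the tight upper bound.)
ex(61, K_3) = ⌊61^2/4⌋ = 930

Mantel (1907): a triangle-free graph on n vertices has at most ⌊n^2/4⌋ edges, with equality for the complete bipartite graph K_{⌊n/2⌋, ⌈n/2⌉}. For n = 61: ⌊61^2/4⌋ = ⌊3721/4⌋ = 930. The extremal graph is K_{30, 31}, which has 30·31 = 930 edges.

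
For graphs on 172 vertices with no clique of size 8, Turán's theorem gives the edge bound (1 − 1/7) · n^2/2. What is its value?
Turán density bound = (6/7) · 172^2/2 = 88752/7 ≈ 12678.8571

Turán's theorem: ex(n, K_{r+1}) is achieved by the complete r-partite Turán graph T(n, r) with parts as balanced as possible, and is at most (1 − 1/r) · n^2/2. For r = 7, n = 172: the density bound is (6/7) · 29584/2 = 88752/7 ≈ 12678.8571. The integer-valued extremum is e(T(172, 7)) = 12678, which is strictly less than the density bound 88752/7 since 7 ∤ 172 (the parts of T(172, 7) cannot all be equal).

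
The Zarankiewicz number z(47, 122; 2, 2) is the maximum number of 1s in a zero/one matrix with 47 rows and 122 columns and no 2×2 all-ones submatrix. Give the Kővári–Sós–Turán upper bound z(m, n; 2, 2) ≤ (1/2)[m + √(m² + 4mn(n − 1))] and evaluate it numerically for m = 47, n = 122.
z(47, 122; 2, 2) ≤ (1/2)[47 + √(47² + 4·47·122·121)] = (1/2)[47 + √2777465] = 856.7864

Kővári–Sós–Turán: let r_1, ..., r_47 be the row sums and z = Σ r_i the total number of 1s. Each pair of columns can share at most one row with both entries 1 (else a 2×2 all-ones block appears), so Σ_i C(r_i, 2) ≤ C(122, 2) = 7381. By convexity Σ_i C(r_i, 2) ≥ 47·C(z/47, 2) = z(z − 47)/(2·47), giving z² − 47z − 47·122·121 ≤ 0 and hence z ≤ (1/2)[47 + √(2209 + 4·693814)] = (1/2)[47 + √2777465] ≈ (1/2)(47 + 1666.5728) = 856.7864.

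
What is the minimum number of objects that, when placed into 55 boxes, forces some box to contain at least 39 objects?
n = (39 − 1)·55 + 1 = 2091

By the generalised pigeonhole principle, to guarantee some box contains ≥ r objects we need more than (r − 1) · k objects total. Threshold: n = (r − 1) · k + 1. With r = 39 and k = 55: n = 38 · 55 + 1 = 2090 + 1 = 2091. For n = 2090 = 38 · 55, we can put exactly 38 objects in every box, avoiding 39 in any single one — so 2091 is tight.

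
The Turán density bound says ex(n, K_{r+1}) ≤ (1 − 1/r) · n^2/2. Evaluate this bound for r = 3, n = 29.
Turán density bound = (2/3) · 29^2/2 = 841/3 ≈ 280.3333

Turán's theorem: ex(n, K_{r+1}) is achieved by the complete r-partite Turán graph T(n, r) with parts as balanced as possible, and is at most (1 − 1/r) · n^2/2. For r = 3, n = 29: the density bound is (2/3) · 841/2 = 841/3 ≈ 280.3333. The integer-valued extremum is e(T(29, 3)) = 280, which is strictly less than the density bound 841/3 since 3 ∤ 29 (the parts of T(29, 3) cannot all be equal).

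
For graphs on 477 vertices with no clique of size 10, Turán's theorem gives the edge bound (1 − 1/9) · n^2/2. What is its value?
Turán density bound = (8/9) · 477^2/2 = 101124

Turán's theorem: ex(n, K_{r+1}) is achieved by the complete r-partite Turán graph T(n, r) with parts as balanced as possible, and is at most (1 − 1/r) · n^2/2. For r = 9, n = 477: the density bound is (8/9) · 227529/2 = 101124. Since 9 ∣ 477, the Turán graph T(477, 9) has parts of equal size 53, and its edge count e(T(477, 9)) = 101124 attains the density bound exactly.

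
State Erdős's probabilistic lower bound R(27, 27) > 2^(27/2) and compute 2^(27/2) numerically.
2^(27/2) = 11585.2375; so R(27, 27) > 11585.2375

Colour each edge of K_n uniformly at random with red/blue. The expected number of monochromatic K_27 is C(n, 27) · 2 · 2^(−C(27,2)). If C(n, 27) · 2^(1 − C(27,2)) < 1, then with positive probability no monochromatic K_27 exists, so R(27, 27) > n. The standard estimate C(n, 27) ≤ n^27/27! shows this inequality holds whenever n ≤ 2^(27/2) (since 27! · 2^(C(27,2) − 1) > 2^(27^2/2) ≥ n^27). Hence R(27, 27) > 2^(27/2) = 11585.2375.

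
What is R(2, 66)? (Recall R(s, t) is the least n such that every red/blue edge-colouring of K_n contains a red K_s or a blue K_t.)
R(2, 66) = 66

R(2, k) = k for all k ≥ 2: in a 2-colouring of K_k, either some edge is red (a red K_2) or all edges are blue (a blue K_k). And K_{65} coloured all-blue has no blue K_66, so R(2, 66) > 65. Hence R(2, 66) = 66.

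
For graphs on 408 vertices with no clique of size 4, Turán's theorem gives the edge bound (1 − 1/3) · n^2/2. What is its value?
Turán density bound = (2/3) · 408^2/2 = 55488

Turán's theorem: ex(n, K_{r+1}) is achieved by the complete r-partite Turán graph T(n, r) with parts as balanced as possible, and is at most (1 − 1/r) · n^2/2. For r = 3, n = 408: the density bound is (2/3) · 166464/2 = 55488. Since 3 ∣ 408, the Turán graph T(408, 3) has parts of equal size 136, and its edge count e(T(408, 3)) = 55488 attains the density bound exactly.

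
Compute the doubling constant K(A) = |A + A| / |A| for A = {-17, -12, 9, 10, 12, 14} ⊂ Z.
K = |A + A| / |A| = 19/6

Enumerate A + A = {a + b : a, b ∈ A}. With |A| = 6, there are |A|^2 = 36 ordered sum pairs; collecting distinct values, A + A = {-34, -29, -24, -8, -7, -5, -3, -2, 0, 2, 18, 19, 20, 21, 22, 23, 24, 26, 28}, so |A + A| = 19. Thus K = 19/6. For comparison, the minimum possible |A + A| over all 6-element sets is 2·6 − 1 = 11 (so min K = 11/6), attained only by arithmetic progressions.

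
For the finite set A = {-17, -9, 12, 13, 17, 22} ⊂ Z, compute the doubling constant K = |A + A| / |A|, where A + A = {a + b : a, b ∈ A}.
K = |A + A| / |A| = 20/6 = 10/3

Enumerate A + A = {a + b : a, b ∈ A}. With |A| = 6, there are |A|^2 = 36 ordered sum pairs; collecting distinct values, A + A = {-34, -26, -18, -5, -4, 0, 3, 4, 5, 8, 13, 24, 25, 26, 29, 30, 34, 35, 39, 44}, so |A + A| = 20. Thus K = 20/6 = 10/3. For comparison, the minimum possible |A + A| over all 6-element sets is 2·6 − 1 = 11 (so min K = 11/6), attained only by arithmetic progressions.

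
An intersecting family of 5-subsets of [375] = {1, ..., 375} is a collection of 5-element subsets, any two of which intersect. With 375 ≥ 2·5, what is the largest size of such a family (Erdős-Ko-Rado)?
max |F| = C(374, 4) = 802206251

Erdős-Ko-Rado (1961): when n ≥ 2k, max |F| = C(n−1, k−1). The bound is attained by the star {A : i ∈ A} for any fixed i ∈ [n]. Here C(375−1, 5−1) = C(374, 4) = 802206251.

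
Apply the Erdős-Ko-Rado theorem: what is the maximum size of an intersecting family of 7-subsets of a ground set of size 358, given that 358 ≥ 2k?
max |F| = C(357, 6) = 2756352147472

Erdős-Ko-Rado (1961): when n ≥ 2k, max |F| = C(n−1, k−1). The bound is attained by the star {A : i ∈ A} for any fixed i ∈ [n]. Here C(358−1, 7−1) = C(357, 6) = 2756352147472.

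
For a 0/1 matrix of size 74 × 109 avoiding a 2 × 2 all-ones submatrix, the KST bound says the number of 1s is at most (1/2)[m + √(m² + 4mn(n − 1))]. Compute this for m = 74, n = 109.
z(74, 109; 2, 2) ≤ (1/2)[74 + √(74² + 4·74·109·108)] = (1/2)[74 + √3489988] = 971.0755

Kővári–Sós–Turán: let r_1, ..., r_74 be the row sums and z = Σ r_i the total number of 1s. Each pair of columns can share at most one row with both entries 1 (else a 2×2 all-ones block appears), so Σ_i C(r_i, 2) ≤ C(109, 2) = 5886. By convexity Σ_i C(r_i, 2) ≥ 74·C(z/74, 2) = z(z − 74)/(2·74), giving z² − 74z − 74·109·108 ≤ 0 and hence z ≤ (1/2)[74 + √(5476 + 4·871128)] = (1/2)[74 + √3489988] ≈ (1/2)(74 + 1868.151) = 971.0755.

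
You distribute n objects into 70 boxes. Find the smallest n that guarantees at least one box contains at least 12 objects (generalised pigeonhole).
n = (12 − 1)·70 + 1 = 771

By the generalised pigeonhole principle, to guarantee some box contains ≥ r objects we need more than (r − 1) · k objects total. Threshold: n = (r − 1) · k + 1. With r = 12 and k = 70: n = 11 · 70 + 1 = 770 + 1 = 771. For n = 770 = 11 · 70, we can put exactly 11 objects in every box, avoiding 12 in any single one — so 771 is tight.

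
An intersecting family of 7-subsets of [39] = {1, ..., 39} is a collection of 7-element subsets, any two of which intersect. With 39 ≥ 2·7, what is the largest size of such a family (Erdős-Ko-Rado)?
max |F| = C(38, 6) = 2760681

The Erdős-Ko-Rado theorem states: for n ≥ 2k, an intersecting family of k-subsets of an n-element set has size at most C(n − 1, k − 1), with equality for 'star' families {A ⊆ [n] : |A| = k, i ∈ A} (fix an element i). For n = 39, k = 7: C(38, 6) = 2760681.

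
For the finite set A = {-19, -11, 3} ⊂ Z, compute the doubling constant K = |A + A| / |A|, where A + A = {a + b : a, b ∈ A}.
K = |A + A| / |A| = 6/3 = 2

Enumerate A + A = {a + b : a, b ∈ A}. With |A| = 3, there are |A|^2 = 9 ordered sum pairs; collecting distinct values, A + A = {-38, -30, -22, -16, -8, 6}, so |A + A| = 6. Thus K = 6/3 = 2. For comparison, the minimum possible |A + A| over all 3-element sets is 2·3 − 1 = 5 (so min K = 5/3), attained only by arithmetic progressions.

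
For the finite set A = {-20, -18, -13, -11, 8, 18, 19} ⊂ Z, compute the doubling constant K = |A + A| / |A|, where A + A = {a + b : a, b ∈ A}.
K = |A + A| / |A| = 27/7

Enumerate A + A = {a + b : a, b ∈ A}. With |A| = 7, there are |A|^2 = 49 ordered sum pairs; collecting distinct values, A + A = {-40, -38, -36, -33, -31, -29, -26, -24, -22, -12, -10, -5, -3, -2, -1, 0, 1, 5, 6, 7, 8, 16, 26, 27, 36, 37, 38}, so |A + A| = 27. Thus K = 27/7. For comparison, the minimum possible |A + A| over all 7-element sets is 2·7 − 1 = 13 (so min K = 13/7), attained only by arithmetic progressions.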